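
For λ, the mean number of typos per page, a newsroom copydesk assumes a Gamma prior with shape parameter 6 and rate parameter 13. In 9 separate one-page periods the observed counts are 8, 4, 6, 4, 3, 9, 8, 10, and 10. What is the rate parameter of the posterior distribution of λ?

Total count: 8 + 4 + 6 + 4 + 3 + 9 + 8 + 10 + 10 = 62.
Total exposure: 9 pages.
By Gamma–Poisson conjugacy, the posterior is Gamma(α + Σx, β + Σt) = Gamma(6 + 62, 13 + 9) = Gamma(68, 22).

22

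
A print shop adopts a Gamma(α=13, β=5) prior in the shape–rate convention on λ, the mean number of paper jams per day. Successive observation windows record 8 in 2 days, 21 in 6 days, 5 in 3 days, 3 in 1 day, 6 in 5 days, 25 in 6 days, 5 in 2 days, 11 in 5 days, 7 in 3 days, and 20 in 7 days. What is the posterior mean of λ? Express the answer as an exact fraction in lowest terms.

Total count: 8 + 21 + 5 + 3 + 6 + 25 + 5 + 11 + 7 + 20 = 111.
Total exposure: 2 + 6 + 3 + 1 + 5 + 6 + 2 + 5 + 3 + 7 = 40 days.
The Gamma prior is conjugate for the Poisson rate, so λ | data ~ Gamma(13+111, 5+40) = Gamma(124, 45).
Posterior mean = α'/β' = 124/45.

124/45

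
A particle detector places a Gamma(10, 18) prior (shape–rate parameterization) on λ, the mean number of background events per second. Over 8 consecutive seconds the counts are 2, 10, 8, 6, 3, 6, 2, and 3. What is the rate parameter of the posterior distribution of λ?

26

Total count: 2 + 10 + 8 + 6 + 3 + 6 + 2 + 3 = 40.
Total exposure: 8 seconds.
Posterior: α' = 10 + 40 = 50, β' = 18 + 8 = 26.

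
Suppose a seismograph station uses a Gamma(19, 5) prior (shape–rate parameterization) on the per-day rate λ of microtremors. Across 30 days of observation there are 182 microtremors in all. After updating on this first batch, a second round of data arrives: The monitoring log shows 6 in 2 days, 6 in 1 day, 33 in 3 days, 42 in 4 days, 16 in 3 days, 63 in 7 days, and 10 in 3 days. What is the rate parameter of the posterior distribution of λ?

58

Total count 182 over total exposure 30 days.
After the first batch: Gamma(19 + 182, 5 + 30) = Gamma(201, 35).
Total count: 6 + 6 + 33 + 42 + 16 + 63 + 10 = 176.
Total exposure: 2 + 1 + 3 + 4 + 3 + 7 + 3 = 23 days.
After the second batch: Gamma(201 + 176, 35 + 23) = Gamma(377, 58).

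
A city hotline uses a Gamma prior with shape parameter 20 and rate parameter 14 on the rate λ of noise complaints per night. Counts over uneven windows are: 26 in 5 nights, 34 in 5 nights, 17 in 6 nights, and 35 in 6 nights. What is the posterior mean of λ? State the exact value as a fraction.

Total count: 26 + 34 + 17 + 35 = 112.
Total exposure: 5 + 5 + 6 + 6 = 22 nights.
Conjugate update: add total count to the shape and total exposure to the rate, giving Gamma(132, 36).
Posterior mean = α'/β' = 132/36 = 11/3.

11/3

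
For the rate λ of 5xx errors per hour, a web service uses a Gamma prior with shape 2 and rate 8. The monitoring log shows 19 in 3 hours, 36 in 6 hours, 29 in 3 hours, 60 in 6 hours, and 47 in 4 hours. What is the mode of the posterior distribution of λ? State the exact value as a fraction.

32/5

Total count: 19 + 36 + 29 + 60 + 47 = 191.
Total exposure: 3 + 6 + 3 + 6 + 4 = 22 hours.
Gamma(α, β) with Poisson data over total exposure Σt gives posterior Gamma(α+Σx, β+Σt) = Gamma(193, 30).
Posterior mode = (α'−1)/β' = 192/30 = 32/5.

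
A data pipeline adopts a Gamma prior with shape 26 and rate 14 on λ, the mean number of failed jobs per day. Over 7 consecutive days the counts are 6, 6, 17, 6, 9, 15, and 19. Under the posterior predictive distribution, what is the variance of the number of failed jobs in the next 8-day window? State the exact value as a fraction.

Total count: 6 + 6 + 17 + 6 + 9 + 15 + 19 = 78.
Total exposure: 7 days.
Conjugate update: add total count to the shape and total exposure to the rate, giving Gamma(104, 21).
The posterior predictive for a window of length T is Negative Binomial with variance T·α'·(β'+T)/β'² = 8·104·29/441 = 24128/441.

24128/441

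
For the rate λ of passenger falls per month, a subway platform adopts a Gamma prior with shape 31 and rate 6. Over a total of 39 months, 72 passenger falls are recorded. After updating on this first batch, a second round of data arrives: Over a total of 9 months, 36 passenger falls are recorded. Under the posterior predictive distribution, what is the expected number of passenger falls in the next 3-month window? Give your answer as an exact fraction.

Total count 72 over total exposure 39 months.
After the first batch: Gamma(31 + 72, 6 + 39) = Gamma(103, 45).
Total count 36 over total exposure 9 months.
After the second batch: Gamma(103 + 36, 45 + 9) = Gamma(139, 54).
Predictive mean over a 3-month window = T·E[λ|data] = 3·139/54 = 139/18.

139/18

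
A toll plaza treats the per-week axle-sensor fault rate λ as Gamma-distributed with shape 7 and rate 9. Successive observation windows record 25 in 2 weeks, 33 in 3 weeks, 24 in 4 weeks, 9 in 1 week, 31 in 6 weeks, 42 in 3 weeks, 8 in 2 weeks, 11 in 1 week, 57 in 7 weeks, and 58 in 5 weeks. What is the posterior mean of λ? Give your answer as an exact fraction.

Total count: 25 + 33 + 24 + 9 + 31 + 42 + 8 + 11 + 57 + 58 = 298.
Total exposure: 2 + 3 + 4 + 1 + 6 + 3 + 2 + 1 + 7 + 5 = 34 weeks.
Conjugate update: add total count to the shape and total exposure to the rate, giving Gamma(305, 43).
Posterior mean = α'/β' = 305/43.

305/43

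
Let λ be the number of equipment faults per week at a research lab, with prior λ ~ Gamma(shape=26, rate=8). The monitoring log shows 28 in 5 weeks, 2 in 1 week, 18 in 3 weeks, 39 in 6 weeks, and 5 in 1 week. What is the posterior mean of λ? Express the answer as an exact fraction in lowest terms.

59/12

Total count: 28 + 2 + 18 + 39 + 5 = 92.
Total exposure: 5 + 1 + 3 + 6 + 1 = 16 weeks.
The Gamma prior is conjugate for the Poisson rate, so λ | data ~ Gamma(26+92, 8+16) = Gamma(118, 24).
Posterior mean = α'/β' = 118/24 = 59/12.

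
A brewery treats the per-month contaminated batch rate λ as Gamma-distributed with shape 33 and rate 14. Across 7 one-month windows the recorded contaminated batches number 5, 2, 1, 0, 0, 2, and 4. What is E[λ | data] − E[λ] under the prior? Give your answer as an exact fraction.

Total count: 5 + 2 + 1 + 0 + 0 + 2 + 4 = 14.
Total exposure: 7 months.
Gamma(α, β) with Poisson data over total exposure Σt gives posterior Gamma(α+Σx, β+Σt) = Gamma(47, 21).
Posterior mean = 47/21 = 47/21; prior mean = 33/14 = 33/14. Difference = 47/21 − 33/14 = -5/42.

-5/42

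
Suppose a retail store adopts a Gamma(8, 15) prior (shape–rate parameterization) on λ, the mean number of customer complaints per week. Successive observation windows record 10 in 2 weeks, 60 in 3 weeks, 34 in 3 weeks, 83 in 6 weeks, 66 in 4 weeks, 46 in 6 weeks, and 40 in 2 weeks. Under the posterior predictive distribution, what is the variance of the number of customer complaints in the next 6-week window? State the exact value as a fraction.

Total count: 10 + 60 + 34 + 83 + 66 + 46 + 40 = 339.
Total exposure: 2 + 3 + 3 + 6 + 4 + 6 + 2 = 26 weeks.
Posterior: α' = 8 + 339 = 347, β' = 15 + 26 = 41.
The posterior predictive for a window of length T is Negative Binomial with variance T·α'·(β'+T)/β'² = 6·347·47/1681 = 97854/1681.

97854/1681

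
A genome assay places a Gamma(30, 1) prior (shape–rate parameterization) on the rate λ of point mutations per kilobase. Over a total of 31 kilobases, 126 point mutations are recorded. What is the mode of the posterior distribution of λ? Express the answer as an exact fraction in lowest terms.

155/32

Total count 126 over total exposure 31 kilobases.
Conjugate update: add total count to the shape and total exposure to the rate, giving Gamma(156, 32).
Posterior mode = (α'−1)/β' = 155/32.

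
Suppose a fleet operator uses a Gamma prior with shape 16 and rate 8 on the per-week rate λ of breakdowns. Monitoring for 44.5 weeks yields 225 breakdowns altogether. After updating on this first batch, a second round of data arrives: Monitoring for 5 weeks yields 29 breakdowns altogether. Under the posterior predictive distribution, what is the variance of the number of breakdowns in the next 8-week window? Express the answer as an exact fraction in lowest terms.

Total count 225 over total exposure 44.5 weeks.
After the first batch: Gamma(16 + 225, 8 + 44.5) = Gamma(241, 105/2).
Total count 29 over total exposure 5 weeks.
After the second batch: Gamma(241 + 29, 105/2 + 5) = Gamma(270, 115/2).
The posterior predictive for a window of length T is Negative Binomial with variance T·α'·(β'+T)/β'² = 8·270·(131/2)/(13225/4) = 113184/2645.

113184/2645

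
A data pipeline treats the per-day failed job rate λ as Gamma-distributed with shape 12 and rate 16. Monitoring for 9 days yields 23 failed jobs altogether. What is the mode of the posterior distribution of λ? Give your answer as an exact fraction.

Total count 23 over total exposure 9 days.
By Gamma–Poisson conjugacy, the posterior is Gamma(α + Σx, β + Σt) = Gamma(12 + 23, 16 + 9) = Gamma(35, 25).
Posterior mode = (α'−1)/β' = 34/25.

34/25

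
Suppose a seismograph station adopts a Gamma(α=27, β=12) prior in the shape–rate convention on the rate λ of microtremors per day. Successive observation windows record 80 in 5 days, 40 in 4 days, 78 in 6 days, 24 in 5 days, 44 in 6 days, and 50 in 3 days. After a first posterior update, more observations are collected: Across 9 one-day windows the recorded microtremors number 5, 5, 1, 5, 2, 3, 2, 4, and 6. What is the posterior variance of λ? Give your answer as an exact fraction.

94/625

Total count: 80 + 40 + 78 + 24 + 44 + 50 = 316.
Total exposure: 5 + 4 + 6 + 5 + 6 + 3 = 29 days.
After the first batch: Gamma(27 + 316, 12 + 29) = Gamma(343, 41).
Total count: 5 + 5 + 1 + 5 + 2 + 3 + 2 + 4 + 6 = 33.
Total exposure: 9 days.
After the second batch: Gamma(343 + 33, 41 + 9) = Gamma(376, 50).
Posterior variance = α'/β'² = 376/2500 = 94/625.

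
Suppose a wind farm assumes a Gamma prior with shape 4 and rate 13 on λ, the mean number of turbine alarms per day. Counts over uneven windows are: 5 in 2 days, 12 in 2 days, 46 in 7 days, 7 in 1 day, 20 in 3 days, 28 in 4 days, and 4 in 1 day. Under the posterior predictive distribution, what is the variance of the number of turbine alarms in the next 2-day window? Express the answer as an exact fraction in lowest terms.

Total count: 5 + 12 + 46 + 7 + 20 + 28 + 4 = 122.
Total exposure: 2 + 2 + 7 + 1 + 3 + 4 + 1 = 20 days.
Gamma(α, β) with Poisson data over total exposure Σt gives posterior Gamma(α+Σx, β+Σt) = Gamma(126, 33).
The posterior predictive for a window of length T is Negative Binomial with variance T·α'·(β'+T)/β'² = 2·126·35/1089 = 980/121.

980/121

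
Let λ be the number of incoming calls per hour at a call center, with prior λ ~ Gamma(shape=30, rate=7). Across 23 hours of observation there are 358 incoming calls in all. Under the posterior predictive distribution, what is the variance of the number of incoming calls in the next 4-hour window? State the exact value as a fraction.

13192/225

Total count 358 over total exposure 23 hours.
By Gamma–Poisson conjugacy, the posterior is Gamma(α + Σx, β + Σt) = Gamma(30 + 358, 7 + 23) = Gamma(388, 30).
The posterior predictive for a window of length T is Negative Binomial with variance T·α'·(β'+T)/β'² = 4·388·34/900 = 13192/225.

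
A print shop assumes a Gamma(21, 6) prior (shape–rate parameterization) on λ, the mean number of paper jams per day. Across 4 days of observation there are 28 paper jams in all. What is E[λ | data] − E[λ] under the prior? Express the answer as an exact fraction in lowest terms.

Total count 28 over total exposure 4 days.
Gamma(α, β) with Poisson data over total exposure Σt gives posterior Gamma(α+Σx, β+Σt) = Gamma(49, 10).
Posterior mean = 49/10 = 49/10; prior mean = 21/6 = 7/2. Difference = 49/10 − 7/2 = 7/5.

7/5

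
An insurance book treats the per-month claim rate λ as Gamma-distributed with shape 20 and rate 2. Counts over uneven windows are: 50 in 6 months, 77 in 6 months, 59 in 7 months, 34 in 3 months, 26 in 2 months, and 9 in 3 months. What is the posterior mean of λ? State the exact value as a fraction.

Total count: 50 + 77 + 59 + 34 + 26 + 9 = 255.
Total exposure: 6 + 6 + 7 + 3 + 2 + 3 = 27 months.
Conjugate update: add total count to the shape and total exposure to the rate, giving Gamma(275, 29).
Posterior mean = α'/β' = 275/29.

275/29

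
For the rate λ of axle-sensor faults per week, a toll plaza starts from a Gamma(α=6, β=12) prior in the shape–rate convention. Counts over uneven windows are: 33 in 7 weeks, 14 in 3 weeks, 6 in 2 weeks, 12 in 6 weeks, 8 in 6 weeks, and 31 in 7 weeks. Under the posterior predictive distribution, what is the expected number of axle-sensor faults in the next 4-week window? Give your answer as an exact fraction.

440/43

Total count: 33 + 14 + 6 + 12 + 8 + 31 = 104.
Total exposure: 7 + 3 + 2 + 6 + 6 + 7 = 31 weeks.
Posterior: α' = 6 + 104 = 110, β' = 12 + 31 = 43.
Predictive mean over a 4-week window = T·E[λ|data] = 4·110/43 = 440/43.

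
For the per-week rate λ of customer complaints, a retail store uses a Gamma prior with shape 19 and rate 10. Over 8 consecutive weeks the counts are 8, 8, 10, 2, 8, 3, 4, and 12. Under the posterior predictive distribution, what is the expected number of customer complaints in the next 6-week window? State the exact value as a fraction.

74/3

Total count: 8 + 8 + 10 + 2 + 8 + 3 + 4 + 12 = 55.
Total exposure: 8 weeks.
The Gamma prior is conjugate for the Poisson rate, so λ | data ~ Gamma(19+55, 10+8) = Gamma(74, 18).
Predictive mean over a 6-week window = T·E[λ|data] = 6·74/18 = 74/3.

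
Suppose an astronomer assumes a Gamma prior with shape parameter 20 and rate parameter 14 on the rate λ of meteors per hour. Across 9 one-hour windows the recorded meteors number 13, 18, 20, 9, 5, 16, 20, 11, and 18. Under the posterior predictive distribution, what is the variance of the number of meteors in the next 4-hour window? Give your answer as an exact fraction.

16200/529

Total count: 13 + 18 + 20 + 9 + 5 + 16 + 20 + 11 + 18 = 130.
Total exposure: 9 hours.
Posterior: α' = 20 + 130 = 150, β' = 14 + 9 = 23.
The posterior predictive for a window of length T is Negative Binomial with variance T·α'·(β'+T)/β'² = 4·150·27/529 = 16200/529.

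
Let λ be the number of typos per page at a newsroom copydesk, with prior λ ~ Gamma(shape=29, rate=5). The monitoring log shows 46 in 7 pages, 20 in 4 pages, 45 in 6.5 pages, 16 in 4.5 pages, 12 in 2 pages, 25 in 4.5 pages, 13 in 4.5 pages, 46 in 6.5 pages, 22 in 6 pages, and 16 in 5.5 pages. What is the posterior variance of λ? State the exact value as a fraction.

Total count: 46 + 20 + 45 + 16 + 12 + 25 + 13 + 46 + 22 + 16 = 261.
Total exposure: 7 + 4 + 6.5 + 4.5 + 2 + 4.5 + 4.5 + 6.5 + 6 + 5.5 = 51 pages.
By Gamma–Poisson conjugacy, the posterior is Gamma(α + Σx, β + Σt) = Gamma(29 + 261, 5 + 51) = Gamma(290, 56).
Posterior variance = α'/β'² = 290/3136 = 145/1568.

145/1568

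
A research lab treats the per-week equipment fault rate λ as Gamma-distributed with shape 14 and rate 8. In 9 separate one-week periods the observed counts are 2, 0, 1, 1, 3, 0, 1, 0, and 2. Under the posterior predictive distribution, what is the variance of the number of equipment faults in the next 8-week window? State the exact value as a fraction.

Total count: 2 + 0 + 1 + 1 + 3 + 0 + 1 + 0 + 2 = 10.
Total exposure: 9 weeks.
The Gamma prior is conjugate for the Poisson rate, so λ | data ~ Gamma(14+10, 8+9) = Gamma(24, 17).
The posterior predictive for a window of length T is Negative Binomial with variance T·α'·(β'+T)/β'² = 8·24·25/289 = 4800/289.

4800/289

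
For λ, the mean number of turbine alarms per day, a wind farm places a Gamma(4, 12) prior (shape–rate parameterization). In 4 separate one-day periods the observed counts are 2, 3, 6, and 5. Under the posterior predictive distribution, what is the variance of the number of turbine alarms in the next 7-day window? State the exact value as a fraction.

805/64

Total count: 2 + 3 + 6 + 5 = 16.
Total exposure: 4 days.
Posterior: α' = 4 + 16 = 20, β' = 12 + 4 = 16.
The posterior predictive for a window of length T is Negative Binomial with variance T·α'·(β'+T)/β'² = 7·20·23/256 = 805/64.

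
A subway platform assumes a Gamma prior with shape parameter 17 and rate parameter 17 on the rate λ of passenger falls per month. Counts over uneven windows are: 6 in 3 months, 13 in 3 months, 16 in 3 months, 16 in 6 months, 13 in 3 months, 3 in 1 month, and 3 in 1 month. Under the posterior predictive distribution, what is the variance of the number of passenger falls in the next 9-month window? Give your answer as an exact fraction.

36018/1369

Total count: 6 + 13 + 16 + 16 + 13 + 3 + 3 = 70.
Total exposure: 3 + 3 + 3 + 6 + 3 + 1 + 1 = 20 months.
By Gamma–Poisson conjugacy, the posterior is Gamma(α + Σx, β + Σt) = Gamma(17 + 70, 17 + 20) = Gamma(87, 37).
The posterior predictive for a window of length T is Negative Binomial with variance T·α'·(β'+T)/β'² = 9·87·46/1369 = 36018/1369.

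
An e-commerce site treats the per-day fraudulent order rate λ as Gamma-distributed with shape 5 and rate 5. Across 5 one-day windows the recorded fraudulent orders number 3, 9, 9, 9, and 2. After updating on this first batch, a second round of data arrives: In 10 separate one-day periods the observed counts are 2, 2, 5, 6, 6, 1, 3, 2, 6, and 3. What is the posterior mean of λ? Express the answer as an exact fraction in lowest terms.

73/20

Total count: 3 + 9 + 9 + 9 + 2 = 32.
Total exposure: 5 days.
After the first batch: Gamma(5 + 32, 5 + 5) = Gamma(37, 10).
Total count: 2 + 2 + 5 + 6 + 6 + 1 + 3 + 2 + 6 + 3 = 36.
Total exposure: 10 days.
After the second batch: Gamma(37 + 36, 10 + 10) = Gamma(73, 20).
Posterior mean = α'/β' = 73/20.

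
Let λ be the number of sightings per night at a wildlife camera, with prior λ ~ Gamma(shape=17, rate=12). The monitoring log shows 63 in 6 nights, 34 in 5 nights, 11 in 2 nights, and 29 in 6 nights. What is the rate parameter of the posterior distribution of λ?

Total count: 63 + 34 + 11 + 29 = 137.
Total exposure: 6 + 5 + 2 + 6 = 19 nights.
The Gamma prior is conjugate for the Poisson rate, so λ | data ~ Gamma(17+137, 12+19) = Gamma(154, 31).

31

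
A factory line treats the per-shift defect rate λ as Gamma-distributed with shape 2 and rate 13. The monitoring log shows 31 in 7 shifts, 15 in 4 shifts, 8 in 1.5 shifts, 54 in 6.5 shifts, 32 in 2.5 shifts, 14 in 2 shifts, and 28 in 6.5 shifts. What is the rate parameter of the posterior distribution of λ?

43

Total count: 31 + 15 + 8 + 54 + 32 + 14 + 28 = 182.
Total exposure: 7 + 4 + 1.5 + 6.5 + 2.5 + 2 + 6.5 = 30 shifts.
Gamma(α, β) with Poisson data over total exposure Σt gives posterior Gamma(α+Σx, β+Σt) = Gamma(184, 43).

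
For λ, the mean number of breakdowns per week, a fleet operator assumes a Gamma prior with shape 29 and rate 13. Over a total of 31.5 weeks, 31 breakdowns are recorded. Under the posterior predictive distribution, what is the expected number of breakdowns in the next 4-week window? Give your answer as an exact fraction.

Total count 31 over total exposure 31.5 weeks.
Posterior: α' = 29 + 31 = 60, β' = 13 + 31.5 = 89/2.
Predictive mean over a 4-week window = T·E[λ|data] = 4·60/(89/2) = 480/89.

480/89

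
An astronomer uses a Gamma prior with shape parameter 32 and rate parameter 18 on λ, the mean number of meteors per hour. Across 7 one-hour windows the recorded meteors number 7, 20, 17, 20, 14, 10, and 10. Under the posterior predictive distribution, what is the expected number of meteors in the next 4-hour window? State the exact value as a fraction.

104/5

Total count: 7 + 20 + 17 + 20 + 14 + 10 + 10 = 98.
Total exposure: 7 hours.
By Gamma–Poisson conjugacy, the posterior is Gamma(α + Σx, β + Σt) = Gamma(32 + 98, 18 + 7) = Gamma(130, 25).
Predictive mean over a 4-hour window = T·E[λ|data] = 4·130/25 = 104/5.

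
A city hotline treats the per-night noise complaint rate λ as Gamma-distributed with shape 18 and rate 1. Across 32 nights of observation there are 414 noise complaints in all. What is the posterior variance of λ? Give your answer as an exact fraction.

Total count 414 over total exposure 32 nights.
By Gamma–Poisson conjugacy, the posterior is Gamma(α + Σx, β + Σt) = Gamma(18 + 414, 1 + 32) = Gamma(432, 33).
Posterior variance = α'/β'² = 432/1089 = 48/121.

48/121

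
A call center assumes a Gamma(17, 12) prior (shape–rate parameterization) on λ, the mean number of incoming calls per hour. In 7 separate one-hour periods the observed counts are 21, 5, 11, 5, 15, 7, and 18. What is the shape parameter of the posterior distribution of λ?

Total count: 21 + 5 + 11 + 5 + 15 + 7 + 18 = 82.
Total exposure: 7 hours.
Posterior: α' = 17 + 82 = 99, β' = 12 + 7 = 19.

99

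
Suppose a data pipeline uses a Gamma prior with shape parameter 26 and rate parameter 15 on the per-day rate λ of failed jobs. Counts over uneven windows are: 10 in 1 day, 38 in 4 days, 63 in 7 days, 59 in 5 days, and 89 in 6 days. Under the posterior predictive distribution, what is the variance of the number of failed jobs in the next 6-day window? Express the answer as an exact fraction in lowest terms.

Total count: 10 + 38 + 63 + 59 + 89 = 259.
Total exposure: 1 + 4 + 7 + 5 + 6 = 23 days.
Posterior: α' = 26 + 259 = 285, β' = 15 + 23 = 38.
The posterior predictive for a window of length T is Negative Binomial with variance T·α'·(β'+T)/β'² = 6·285·44/1444 = 990/19.

990/19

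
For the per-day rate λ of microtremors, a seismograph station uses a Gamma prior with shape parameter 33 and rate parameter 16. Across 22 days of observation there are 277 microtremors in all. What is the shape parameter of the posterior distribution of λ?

Total count 277 over total exposure 22 days.
The Gamma prior is conjugate for the Poisson rate, so λ | data ~ Gamma(33+277, 16+22) = Gamma(310, 38).

310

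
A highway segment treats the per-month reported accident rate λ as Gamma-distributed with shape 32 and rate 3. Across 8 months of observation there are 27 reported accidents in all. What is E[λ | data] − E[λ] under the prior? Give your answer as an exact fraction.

-175/33

Total count 27 over total exposure 8 months.
Conjugate update: add total count to the shape and total exposure to the rate, giving Gamma(59, 11).
Posterior mean = 59/11 = 59/11; prior mean = 32/3 = 32/3. Difference = 59/11 − 32/3 = -175/33.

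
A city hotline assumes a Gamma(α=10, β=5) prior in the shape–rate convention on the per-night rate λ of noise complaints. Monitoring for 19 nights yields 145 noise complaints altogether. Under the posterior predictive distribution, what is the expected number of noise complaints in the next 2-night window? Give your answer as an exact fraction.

Total count 145 over total exposure 19 nights.
Conjugate update: add total count to the shape and total exposure to the rate, giving Gamma(155, 24).
Predictive mean over a 2-night window = T·E[λ|data] = 2·155/24 = 155/12.

155/12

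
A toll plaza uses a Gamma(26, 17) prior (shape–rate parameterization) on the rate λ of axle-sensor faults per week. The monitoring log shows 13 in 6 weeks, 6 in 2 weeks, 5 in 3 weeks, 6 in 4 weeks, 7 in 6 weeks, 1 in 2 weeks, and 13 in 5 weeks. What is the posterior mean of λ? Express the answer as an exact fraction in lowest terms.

77/45

Total count: 13 + 6 + 5 + 6 + 7 + 1 + 13 = 51.
Total exposure: 6 + 2 + 3 + 4 + 6 + 2 + 5 = 28 weeks.
Conjugate update: add total count to the shape and total exposure to the rate, giving Gamma(77, 45).
Posterior mean = α'/β' = 77/45.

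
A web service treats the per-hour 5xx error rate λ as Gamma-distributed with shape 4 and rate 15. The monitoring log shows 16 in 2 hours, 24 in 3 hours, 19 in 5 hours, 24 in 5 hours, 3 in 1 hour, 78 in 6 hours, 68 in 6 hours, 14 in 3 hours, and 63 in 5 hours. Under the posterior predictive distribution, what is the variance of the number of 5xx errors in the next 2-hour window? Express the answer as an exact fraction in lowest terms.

Total count: 16 + 24 + 19 + 24 + 3 + 78 + 68 + 14 + 63 = 309.
Total exposure: 2 + 3 + 5 + 5 + 1 + 6 + 6 + 3 + 5 = 36 hours.
Posterior: α' = 4 + 309 = 313, β' = 15 + 36 = 51.
The posterior predictive for a window of length T is Negative Binomial with variance T·α'·(β'+T)/β'² = 2·313·53/2601 = 33178/2601.

33178/2601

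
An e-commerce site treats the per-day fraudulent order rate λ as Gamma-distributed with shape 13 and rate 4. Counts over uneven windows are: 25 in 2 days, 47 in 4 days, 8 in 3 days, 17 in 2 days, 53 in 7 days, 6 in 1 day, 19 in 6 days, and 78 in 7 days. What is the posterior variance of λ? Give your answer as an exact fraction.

133/648

Total count: 25 + 47 + 8 + 17 + 53 + 6 + 19 + 78 = 253.
Total exposure: 2 + 4 + 3 + 2 + 7 + 1 + 6 + 7 = 32 days.
Posterior: α' = 13 + 253 = 266, β' = 4 + 32 = 36.
Posterior variance = α'/β'² = 266/1296 = 133/648.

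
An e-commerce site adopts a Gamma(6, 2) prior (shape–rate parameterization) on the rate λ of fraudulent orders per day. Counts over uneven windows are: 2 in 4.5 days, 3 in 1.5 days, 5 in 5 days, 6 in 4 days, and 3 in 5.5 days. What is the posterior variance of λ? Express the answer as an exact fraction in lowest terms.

4/81

Total count: 2 + 3 + 5 + 6 + 3 = 19.
Total exposure: 4.5 + 1.5 + 5 + 4 + 5.5 = 20.5 days.
By Gamma–Poisson conjugacy, the posterior is Gamma(α + Σx, β + Σt) = Gamma(6 + 19, 2 + 20.5) = Gamma(25, 45/2).
Posterior variance = α'/β'² = 25/(2025/4) = 4/81.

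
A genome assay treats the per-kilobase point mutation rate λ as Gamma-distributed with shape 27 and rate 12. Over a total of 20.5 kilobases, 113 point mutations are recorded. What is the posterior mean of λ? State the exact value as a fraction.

56/13

Total count 113 over total exposure 20.5 kilobases.
Conjugate update: add total count to the shape and total exposure to the rate, giving Gamma(140, 65/2).
Posterior mean = α'/β' = 140/(65/2) = 56/13.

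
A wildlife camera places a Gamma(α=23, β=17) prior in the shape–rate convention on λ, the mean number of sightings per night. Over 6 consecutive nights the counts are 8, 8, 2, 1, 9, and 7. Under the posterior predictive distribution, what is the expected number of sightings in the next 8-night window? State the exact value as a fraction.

464/23

Total count: 8 + 8 + 2 + 1 + 9 + 7 = 35.
Total exposure: 6 nights.
Posterior: α' = 23 + 35 = 58, β' = 17 + 6 = 23.
Predictive mean over an 8-night window = T·E[λ|data] = 8·58/23 = 464/23.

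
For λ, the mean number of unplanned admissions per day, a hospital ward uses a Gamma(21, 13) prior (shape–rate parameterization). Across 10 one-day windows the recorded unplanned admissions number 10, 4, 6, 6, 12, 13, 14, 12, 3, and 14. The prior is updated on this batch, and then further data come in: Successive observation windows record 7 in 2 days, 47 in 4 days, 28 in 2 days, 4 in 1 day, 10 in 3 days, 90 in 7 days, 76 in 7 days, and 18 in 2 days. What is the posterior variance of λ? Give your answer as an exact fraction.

Total count: 10 + 4 + 6 + 6 + 12 + 13 + 14 + 12 + 3 + 14 = 94.
Total exposure: 10 days.
After the first batch: Gamma(21 + 94, 13 + 10) = Gamma(115, 23).
Total count: 7 + 47 + 28 + 4 + 10 + 90 + 76 + 18 = 280.
Total exposure: 2 + 4 + 2 + 1 + 3 + 7 + 7 + 2 = 28 days.
After the second batch: Gamma(115 + 280, 23 + 28) = Gamma(395, 51).
Posterior variance = α'/β'² = 395/2601.

395/2601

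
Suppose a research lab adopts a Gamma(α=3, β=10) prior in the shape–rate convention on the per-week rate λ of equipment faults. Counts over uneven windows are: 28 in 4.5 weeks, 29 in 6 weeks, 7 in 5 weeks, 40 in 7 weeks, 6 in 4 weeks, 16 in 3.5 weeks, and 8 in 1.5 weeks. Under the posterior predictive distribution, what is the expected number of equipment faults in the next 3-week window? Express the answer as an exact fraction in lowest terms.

822/83

Total count: 28 + 29 + 7 + 40 + 6 + 16 + 8 = 134.
Total exposure: 4.5 + 6 + 5 + 7 + 4 + 3.5 + 1.5 = 31.5 weeks.
Posterior: α' = 3 + 134 = 137, β' = 10 + 31.5 = 83/2.
Predictive mean over a 3-week window = T·E[λ|data] = 3·137/(83/2) = 822/83.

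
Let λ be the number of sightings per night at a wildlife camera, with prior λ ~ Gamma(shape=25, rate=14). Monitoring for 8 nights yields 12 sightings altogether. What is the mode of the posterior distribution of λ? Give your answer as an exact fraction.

18/11

Total count 12 over total exposure 8 nights.
Conjugate update: add total count to the shape and total exposure to the rate, giving Gamma(37, 22).
Posterior mode = (α'−1)/β' = 36/22 = 18/11.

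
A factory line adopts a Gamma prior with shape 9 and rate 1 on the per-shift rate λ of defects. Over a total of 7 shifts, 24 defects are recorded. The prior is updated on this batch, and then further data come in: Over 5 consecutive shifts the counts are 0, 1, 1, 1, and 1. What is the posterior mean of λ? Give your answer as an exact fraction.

37/13

Total count 24 over total exposure 7 shifts.
After the first batch: Gamma(9 + 24, 1 + 7) = Gamma(33, 8).
Total count: 0 + 1 + 1 + 1 + 1 = 4.
Total exposure: 5 shifts.
After the second batch: Gamma(33 + 4, 8 + 5) = Gamma(37, 13).
Posterior mean = α'/β' = 37/13.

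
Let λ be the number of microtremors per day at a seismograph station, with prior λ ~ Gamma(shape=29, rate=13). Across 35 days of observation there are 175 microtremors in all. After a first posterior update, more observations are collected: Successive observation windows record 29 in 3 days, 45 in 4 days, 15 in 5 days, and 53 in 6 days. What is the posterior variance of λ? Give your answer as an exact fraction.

Total count 175 over total exposure 35 days.
After the first batch: Gamma(29 + 175, 13 + 35) = Gamma(204, 48).
Total count: 29 + 45 + 15 + 53 = 142.
Total exposure: 3 + 4 + 5 + 6 = 18 days.
After the second batch: Gamma(204 + 142, 48 + 18) = Gamma(346, 66).
Posterior variance = α'/β'² = 346/4356 = 173/2178.

173/2178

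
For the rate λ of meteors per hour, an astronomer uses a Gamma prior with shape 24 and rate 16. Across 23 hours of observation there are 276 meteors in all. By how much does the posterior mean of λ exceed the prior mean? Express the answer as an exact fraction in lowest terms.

Total count 276 over total exposure 23 hours.
The Gamma prior is conjugate for the Poisson rate, so λ | data ~ Gamma(24+276, 16+23) = Gamma(300, 39).
Posterior mean = 300/39 = 100/13; prior mean = 24/16 = 3/2. Difference = 100/13 − 3/2 = 161/26.

161/26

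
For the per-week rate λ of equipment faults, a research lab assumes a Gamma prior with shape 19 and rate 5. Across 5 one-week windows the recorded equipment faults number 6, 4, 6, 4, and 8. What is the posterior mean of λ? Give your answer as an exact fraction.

Total count: 6 + 4 + 6 + 4 + 8 = 28.
Total exposure: 5 weeks.
The Gamma prior is conjugate for the Poisson rate, so λ | data ~ Gamma(19+28, 5+5) = Gamma(47, 10).
Posterior mean = α'/β' = 47/10.

47/10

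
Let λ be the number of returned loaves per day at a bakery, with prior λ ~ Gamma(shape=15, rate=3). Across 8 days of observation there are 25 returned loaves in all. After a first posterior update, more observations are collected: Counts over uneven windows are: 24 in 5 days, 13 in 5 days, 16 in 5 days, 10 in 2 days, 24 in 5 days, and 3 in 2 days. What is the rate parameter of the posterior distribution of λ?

Total count 25 over total exposure 8 days.
After the first batch: Gamma(15 + 25, 3 + 8) = Gamma(40, 11).
Total count: 24 + 13 + 16 + 10 + 24 + 3 = 90.
Total exposure: 5 + 5 + 5 + 2 + 5 + 2 = 24 days.
After the second batch: Gamma(40 + 90, 11 + 24) = Gamma(130, 35).

35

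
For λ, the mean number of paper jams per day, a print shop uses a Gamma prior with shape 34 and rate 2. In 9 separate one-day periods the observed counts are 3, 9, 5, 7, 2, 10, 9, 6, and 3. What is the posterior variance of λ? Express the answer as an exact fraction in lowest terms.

8/11

Total count: 3 + 9 + 5 + 7 + 2 + 10 + 9 + 6 + 3 = 54.
Total exposure: 9 days.
Posterior: α' = 34 + 54 = 88, β' = 2 + 9 = 11.
Posterior variance = α'/β'² = 88/121 = 8/11.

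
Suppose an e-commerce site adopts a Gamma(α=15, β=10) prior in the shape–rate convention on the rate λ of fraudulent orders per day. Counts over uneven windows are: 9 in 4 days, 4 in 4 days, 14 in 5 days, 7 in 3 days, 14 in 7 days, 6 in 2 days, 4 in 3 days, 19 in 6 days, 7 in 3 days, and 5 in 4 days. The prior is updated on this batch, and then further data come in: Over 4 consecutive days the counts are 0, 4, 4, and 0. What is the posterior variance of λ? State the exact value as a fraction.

112/3025

Total count: 9 + 4 + 14 + 7 + 14 + 6 + 4 + 19 + 7 + 5 = 89.
Total exposure: 4 + 4 + 5 + 3 + 7 + 2 + 3 + 6 + 3 + 4 = 41 days.
After the first batch: Gamma(15 + 89, 10 + 41) = Gamma(104, 51).
Total count: 0 + 4 + 4 + 0 = 8.
Total exposure: 4 days.
After the second batch: Gamma(104 + 8, 51 + 4) = Gamma(112, 55).
Posterior variance = α'/β'² = 112/3025.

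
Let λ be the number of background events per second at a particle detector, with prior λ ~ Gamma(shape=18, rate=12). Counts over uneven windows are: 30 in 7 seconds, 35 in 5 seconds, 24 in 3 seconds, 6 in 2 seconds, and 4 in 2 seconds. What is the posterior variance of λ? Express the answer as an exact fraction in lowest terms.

117/961

Total count: 30 + 35 + 24 + 6 + 4 = 99.
Total exposure: 7 + 5 + 3 + 2 + 2 = 19 seconds.
Conjugate update: add total count to the shape and total exposure to the rate, giving Gamma(117, 31).
Posterior variance = α'/β'² = 117/961.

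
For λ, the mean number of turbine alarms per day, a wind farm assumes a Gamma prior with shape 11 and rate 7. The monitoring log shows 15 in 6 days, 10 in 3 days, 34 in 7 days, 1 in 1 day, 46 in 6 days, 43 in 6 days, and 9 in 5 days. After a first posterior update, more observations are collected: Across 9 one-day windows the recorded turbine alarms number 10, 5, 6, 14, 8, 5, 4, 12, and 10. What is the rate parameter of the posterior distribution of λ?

50

Total count: 15 + 10 + 34 + 1 + 46 + 43 + 9 = 158.
Total exposure: 6 + 3 + 7 + 1 + 6 + 6 + 5 = 34 days.
After the first batch: Gamma(11 + 158, 7 + 34) = Gamma(169, 41).
Total count: 10 + 5 + 6 + 14 + 8 + 5 + 4 + 12 + 10 = 74.
Total exposure: 9 days.
After the second batch: Gamma(169 + 74, 41 + 9) = Gamma(243, 50).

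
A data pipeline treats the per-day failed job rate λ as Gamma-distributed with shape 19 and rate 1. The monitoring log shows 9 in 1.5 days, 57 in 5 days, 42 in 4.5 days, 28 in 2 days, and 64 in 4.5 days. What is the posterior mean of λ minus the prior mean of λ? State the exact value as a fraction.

-265/37

Total count: 9 + 57 + 42 + 28 + 64 = 200.
Total exposure: 1.5 + 5 + 4.5 + 2 + 4.5 = 17.5 days.
The Gamma prior is conjugate for the Poisson rate, so λ | data ~ Gamma(19+200, 1+17.5) = Gamma(219, 37/2).
Posterior mean = 219/(37/2) = 438/37; prior mean = 19/1 = 19. Difference = 438/37 − 19 = -265/37.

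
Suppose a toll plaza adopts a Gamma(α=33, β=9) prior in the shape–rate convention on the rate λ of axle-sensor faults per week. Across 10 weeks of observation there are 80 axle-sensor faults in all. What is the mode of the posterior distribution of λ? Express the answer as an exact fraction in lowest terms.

112/19

Total count 80 over total exposure 10 weeks.
Conjugate update: add total count to the shape and total exposure to the rate, giving Gamma(113, 19).
Posterior mode = (α'−1)/β' = 112/19.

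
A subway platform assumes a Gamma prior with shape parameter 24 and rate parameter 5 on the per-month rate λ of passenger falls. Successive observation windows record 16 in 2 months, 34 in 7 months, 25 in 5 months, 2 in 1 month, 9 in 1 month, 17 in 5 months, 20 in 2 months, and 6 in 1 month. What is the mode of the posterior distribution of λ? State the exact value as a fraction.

152/29

Total count: 16 + 34 + 25 + 2 + 9 + 17 + 20 + 6 = 129.
Total exposure: 2 + 7 + 5 + 1 + 1 + 5 + 2 + 1 = 24 months.
The Gamma prior is conjugate for the Poisson rate, so λ | data ~ Gamma(24+129, 5+24) = Gamma(153, 29).
Posterior mode = (α'−1)/β' = 152/29.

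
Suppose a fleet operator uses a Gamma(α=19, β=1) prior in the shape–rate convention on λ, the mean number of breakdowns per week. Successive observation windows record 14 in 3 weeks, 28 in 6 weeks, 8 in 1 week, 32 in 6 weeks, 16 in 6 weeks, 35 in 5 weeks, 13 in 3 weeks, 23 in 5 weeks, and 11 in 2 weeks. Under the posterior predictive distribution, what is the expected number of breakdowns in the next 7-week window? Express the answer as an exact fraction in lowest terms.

Total count: 14 + 28 + 8 + 32 + 16 + 35 + 13 + 23 + 11 = 180.
Total exposure: 3 + 6 + 1 + 6 + 6 + 5 + 3 + 5 + 2 = 37 weeks.
The Gamma prior is conjugate for the Poisson rate, so λ | data ~ Gamma(19+180, 1+37) = Gamma(199, 38).
Predictive mean over a 7-week window = T·E[λ|data] = 7·199/38 = 1393/38.

1393/38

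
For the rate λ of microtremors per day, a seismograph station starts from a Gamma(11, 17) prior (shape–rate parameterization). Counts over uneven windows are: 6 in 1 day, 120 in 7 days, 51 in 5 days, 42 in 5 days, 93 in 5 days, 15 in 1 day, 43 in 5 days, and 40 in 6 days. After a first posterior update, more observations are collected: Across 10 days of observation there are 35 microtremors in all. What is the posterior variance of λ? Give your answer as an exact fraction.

114/961

Total count: 6 + 120 + 51 + 42 + 93 + 15 + 43 + 40 = 410.
Total exposure: 1 + 7 + 5 + 5 + 5 + 1 + 5 + 6 = 35 days.
After the first batch: Gamma(11 + 410, 17 + 35) = Gamma(421, 52).
Total count 35 over total exposure 10 days.
After the second batch: Gamma(421 + 35, 52 + 10) = Gamma(456, 62).
Posterior variance = α'/β'² = 456/3844 = 114/961.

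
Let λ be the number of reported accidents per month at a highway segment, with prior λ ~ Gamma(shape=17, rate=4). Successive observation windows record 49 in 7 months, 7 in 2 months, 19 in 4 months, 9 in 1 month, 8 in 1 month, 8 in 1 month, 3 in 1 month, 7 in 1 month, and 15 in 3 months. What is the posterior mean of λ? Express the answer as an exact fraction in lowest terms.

142/25

Total count: 49 + 7 + 19 + 9 + 8 + 8 + 3 + 7 + 15 = 125.
Total exposure: 7 + 2 + 4 + 1 + 1 + 1 + 1 + 1 + 3 = 21 months.
Conjugate update: add total count to the shape and total exposure to the rate, giving Gamma(142, 25).
Posterior mean = α'/β' = 142/25.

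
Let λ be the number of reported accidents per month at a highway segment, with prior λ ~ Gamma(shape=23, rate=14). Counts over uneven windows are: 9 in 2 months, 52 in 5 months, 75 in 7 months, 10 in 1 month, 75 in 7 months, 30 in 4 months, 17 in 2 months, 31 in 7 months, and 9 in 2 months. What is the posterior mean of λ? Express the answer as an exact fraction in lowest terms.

331/51

Total count: 9 + 52 + 75 + 10 + 75 + 30 + 17 + 31 + 9 = 308.
Total exposure: 2 + 5 + 7 + 1 + 7 + 4 + 2 + 7 + 2 = 37 months.
Posterior: α' = 23 + 308 = 331, β' = 14 + 37 = 51.
Posterior mean = α'/β' = 331/51.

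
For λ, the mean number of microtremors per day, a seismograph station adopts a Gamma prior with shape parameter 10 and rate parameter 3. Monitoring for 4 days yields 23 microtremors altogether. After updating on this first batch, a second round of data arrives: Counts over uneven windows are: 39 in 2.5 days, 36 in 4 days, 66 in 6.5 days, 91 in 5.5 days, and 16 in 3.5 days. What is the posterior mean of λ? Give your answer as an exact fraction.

Total count 23 over total exposure 4 days.
After the first batch: Gamma(10 + 23, 3 + 4) = Gamma(33, 7).
Total count: 39 + 36 + 66 + 91 + 16 = 248.
Total exposure: 2.5 + 4 + 6.5 + 5.5 + 3.5 = 22 days.
After the second batch: Gamma(33 + 248, 7 + 22) = Gamma(281, 29).
Posterior mean = α'/β' = 281/29.

281/29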